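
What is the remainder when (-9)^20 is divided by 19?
Using Fermat: (-9)^{18} ≡ 1 (mod 19). 20 ≡ 2 (mod 18). So (-9)^{20} ≡ (-9)^{2} ≡ 5 (mod 19)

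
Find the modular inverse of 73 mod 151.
73^(-1) ≡ 60 (mod 151). Verification: 73 × 60 = 4380 ≡ 1 (mod 151)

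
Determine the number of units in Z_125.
100

Prime factorization: 125 = 5^3
Using the formula φ(n) = n × Π(1 - 1/p) for each prime factor p:
φ(125) = 125 × (1 - 1/5)
φ(125) = 100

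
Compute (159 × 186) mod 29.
23

(159 × 186) = 29574
29574 mod 29 = 23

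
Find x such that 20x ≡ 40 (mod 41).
2

Since gcd(20, 41) = 1 divides 40, a solution exists.
Multiply both sides by the inverse of 20 mod 41:
  20^(-1) mod 41 = 39
  x ≡ 39 × 40 ≡ 1560 ≡ 2 (mod 41)
Verification: 20 × 2 = 40 = 0 × 41 + 40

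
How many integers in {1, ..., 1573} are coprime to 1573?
1320

Prime factorization: 1573 = 11^2 × 13
Using the formula φ(n) = n × Π(1 - 1/p) for each prime factor p:
φ(1573) = 1573 × (1 - 1/11) × (1 - 1/13)
φ(1573) = 1320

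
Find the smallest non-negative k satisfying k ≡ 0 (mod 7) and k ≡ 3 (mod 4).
M = 7 × 4 = 28. M₁ = 4, y₁ ≡ 2 (mod 7). M₂ = 7, y₂ ≡ 3 (mod 4). k = 0×4×2 + 3×7×3 ≡ 7 (mod 28)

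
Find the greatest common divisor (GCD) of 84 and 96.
12

Using the Euclidean algorithm:
84 = 0 × 96 + 84
96 = 1 × 84 + 12
84 = 7 × 12 + 0

GCD(84, 96) = 12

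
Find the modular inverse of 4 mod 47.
4^(-1) ≡ 12 (mod 47). Verification: 4 × 12 = 48 ≡ 1 (mod 47)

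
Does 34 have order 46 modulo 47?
p - 1 = 46 has prime divisors 2, 23. Check 34^(46/q) mod 47 for each: 34^(46/2) = 34^23 ≡ 1, 34^(46/23) = 34^2 ≡ 28 (mod 47). Since 34^23 ≡ 1 (mod 47), the order of 34 divides 23 (in fact the order is 23) ≠ 46, so it is not a primitive root.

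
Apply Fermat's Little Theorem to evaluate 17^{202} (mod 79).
46

By Fermat's Little Theorem, a^(p-1) ≡ 1 (mod p) for prime p and gcd(a, p) = 1
Here p = 79, so 17^78 ≡ 1 (mod 79)
We can reduce the exponent: 202 mod 78 = 46
So 17^202 ≡ 17^46 (mod 79)
Computing: 17^46 mod 79 = 46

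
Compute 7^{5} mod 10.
7

Using successive squaring:
Binary expansion of 5: 101
Powers of 7 mod 10 (each is the square of the previous):
  7^1 ≡ 7 (mod 10)
  7^2 ≡ 7² = 49 ≡ 9 (mod 10)
  7^4 ≡ 9² = 81 ≡ 1 (mod 10)
5 = 4 + 1, so 7^5 = 7^4 × 7^1 ≡ 1 × 7 (mod 10)
Multiplying step by step:
  1 × 7 = 7 ≡ 7 (mod 10)
Result: 7^5 ≡ 7 (mod 10)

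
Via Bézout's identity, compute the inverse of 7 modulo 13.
Extended GCD: 7(2) + 13(-1) = 1. So 7^(-1) ≡ 2 ≡ 2 (mod 13). Verify: 7 × 2 = 14 ≡ 1 (mod 13)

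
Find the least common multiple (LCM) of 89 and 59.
5251

First find GCD(89, 59) using the Euclidean algorithm:
89 = 1 × 59 + 30
59 = 1 × 30 + 29
30 = 1 × 29 + 1
29 = 29 × 1 + 0
GCD(89, 59) = 1

LCM formula: LCM(a, b) = (a × b) / GCD(a, b)
LCM(89, 59) = (89 × 59) / 1
LCM(89, 59) = 5251 / 1
LCM(89, 59) = 5251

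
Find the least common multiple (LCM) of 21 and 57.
399

First find GCD(21, 57) using the Euclidean algorithm:
21 = 0 × 57 + 21
57 = 2 × 21 + 15
21 = 1 × 15 + 6
15 = 2 × 6 + 3
6 = 2 × 3 + 0
GCD(21, 57) = 3

LCM formula: LCM(a, b) = (a × b) / GCD(a, b)
LCM(21, 57) = (21 × 57) / 3
LCM(21, 57) = 1197 / 3
LCM(21, 57) = 399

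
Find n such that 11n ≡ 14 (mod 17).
9

Since gcd(11, 17) = 1 divides 14, a solution exists.
Multiply both sides by the inverse of 11 mod 17:
  11^(-1) mod 17 = 14
  x ≡ 14 × 14 ≡ 196 ≡ 9 (mod 17)
Verification: 11 × 9 = 99 = 5 × 17 + 14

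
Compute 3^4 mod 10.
4 = 4 (binary 100). Repeated squaring mod 10: 3^1 ≡ 3; 3^2 ≡ 3² = 9 ≡ 9; 3^4 ≡ 9² = 81 ≡ 1. So 3^4 ≡ 1 (mod 10).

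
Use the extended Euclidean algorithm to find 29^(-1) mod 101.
Extended GCD: 29(7) + 101(-2) = 1. So 29^(-1) ≡ 7 ≡ 7 (mod 101). Verify: 29 × 7 = 203 ≡ 1 (mod 101)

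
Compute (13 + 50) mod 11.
8

(13 + 50) = 63
63 mod 11 = 8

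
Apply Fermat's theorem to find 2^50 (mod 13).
By Fermat: 2^{12} ≡ 1 (mod 13). 50 = 4×12 + 2. So 2^{50} ≡ 2^{2} ≡ 4 (mod 13)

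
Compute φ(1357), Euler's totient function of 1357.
1276

Prime factorization: 1357 = 23 × 59
Using the formula φ(n) = n × Π(1 - 1/p) for each prime factor p:
φ(1357) = 1357 × (1 - 1/23) × (1 - 1/59)
φ(1357) = 1276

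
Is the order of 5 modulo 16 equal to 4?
Yes, ord_16(5) = 4.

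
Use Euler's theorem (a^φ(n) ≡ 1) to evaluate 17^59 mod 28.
By Euler: 17^{12} ≡ 1 (mod 28) since gcd(17, 28) = 1. 59 = 4×12 + 11. So 17^{59} ≡ 17^{11} ≡ 5 (mod 28)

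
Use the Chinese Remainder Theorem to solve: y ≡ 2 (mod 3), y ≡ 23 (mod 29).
M = 3 × 29 = 87. M₁ = 29, y₁ ≡ 2 (mod 3). M₂ = 3, y₂ ≡ 10 (mod 29). y = 2×29×2 + 23×3×10 ≡ 23 (mod 87)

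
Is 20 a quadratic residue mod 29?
By Euler's criterion: 20^{14} ≡ 1 (mod 29). Since this equals 1, 20 is a QR.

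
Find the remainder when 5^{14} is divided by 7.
By Fermat: 5^{6} ≡ 1 (mod 7). 14 = 2×6 + 2. So 5^{14} ≡ 5^{2} ≡ 4 (mod 7)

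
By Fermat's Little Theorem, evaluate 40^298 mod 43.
By Fermat: 40^{42} ≡ 1 (mod 43). 298 = 7×42 + 4. So 40^{298} ≡ 40^{4} ≡ 38 (mod 43)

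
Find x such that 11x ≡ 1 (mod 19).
11^(-1) ≡ 7 (mod 19). Verification: 11 × 7 = 77 ≡ 1 (mod 19)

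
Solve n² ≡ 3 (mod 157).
The square roots of 3 mod 157 are 72 and 85. Verify: 72² = 5184 ≡ 3 (mod 157)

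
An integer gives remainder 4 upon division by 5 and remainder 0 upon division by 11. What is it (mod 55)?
M = 5 × 11 = 55. M₁ = 11, y₁ ≡ 1 (mod 5). M₂ = 5, y₂ ≡ 9 (mod 11). n = 4×11×1 + 0×5×9 ≡ 44 (mod 55). The smallest positive such number is 44.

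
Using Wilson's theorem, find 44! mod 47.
(46)! = (44)! × (45) × (46) ≡ -1 (mod 47). So (44)! ≡ -1 × [(46)(45)]^(-1) ≡ 23 (mod 47)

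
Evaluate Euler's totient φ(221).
192

Prime factorization: 221 = 13 × 17
Using the formula φ(n) = n × Π(1 - 1/p) for each prime factor p:
φ(221) = 221 × (1 - 1/13) × (1 - 1/17)
φ(221) = 192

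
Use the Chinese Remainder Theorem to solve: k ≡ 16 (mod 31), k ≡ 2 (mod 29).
698

Using the Chinese Remainder Theorem:
M = product of moduli = 899
For equation 1: M_1 = 29, 29 ≡ 29 (mod 31), inverse of 29 mod 31 is 15 (check: 29 × 15 = 435 ≡ 1 (mod 31))
For equation 2: M_2 = 31, 31 ≡ 2 (mod 29), inverse of 31 mod 29 is 15 (check: 2 × 15 = 30 ≡ 1 (mod 29))
Combine: k ≡ Σ r_i×M_i×(M_i⁻¹ mod m_i) = 16×29×15 + 2×31×15 = 6960 + 930 = 7890
7890 mod 899 = 698
k ≡ 698 (mod 899)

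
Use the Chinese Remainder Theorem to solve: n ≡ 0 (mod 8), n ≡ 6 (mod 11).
M = 8 × 11 = 88. M₁ = 11, y₁ ≡ 3 (mod 8). M₂ = 8, y₂ ≡ 7 (mod 11). n = 0×11×3 + 6×8×7 ≡ 72 (mod 88)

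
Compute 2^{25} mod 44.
32

Using successive squaring:
Binary expansion of 25: 11001
Powers of 2 mod 44 (each is the square of the previous):
  2^1 ≡ 2 (mod 44)
  2^2 ≡ 2² = 4 ≡ 4 (mod 44)
  2^4 ≡ 4² = 16 ≡ 16 (mod 44)
  2^8 ≡ 16² = 256 ≡ 36 (mod 44)
  2^16 ≡ 36² = 1296 ≡ 20 (mod 44)
25 = 16 + 8 + 1, so 2^25 = 2^16 × 2^8 × 2^1 ≡ 20 × 36 × 2 (mod 44)
Multiplying step by step:
  20 × 36 = 720 ≡ 16 (mod 44)
  16 × 2 = 32 ≡ 32 (mod 44)
Result: 2^25 ≡ 32 (mod 44)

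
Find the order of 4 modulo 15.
Powers of 4 mod 15: 4^1≡4, 4^2≡1. Order = 2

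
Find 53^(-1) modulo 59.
49

Using Extended Euclidean Algorithm:
gcd(53, 59) = 1
Bezout coefficients: 53 × -10 + 59 × 9 = 1
So 53 × -10 ≡ 1 (mod 59)
The inverse is -10 mod 59 = 49
Verification: 53 × 49 = 2597 = 44 × 59 + 1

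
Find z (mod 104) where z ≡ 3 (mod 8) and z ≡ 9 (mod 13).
M = 8 × 13 = 104. M₁ = 13, y₁ ≡ 5 (mod 8). M₂ = 8, y₂ ≡ 5 (mod 13). z = 3×13×5 + 9×8×5 ≡ 35 (mod 104)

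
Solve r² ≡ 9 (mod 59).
The square roots of 9 mod 59 are 3 and 56. Verify: 3² = 9 ≡ 9 (mod 59)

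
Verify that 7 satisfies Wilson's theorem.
(6)! mod 7 = 6. Since this equals -1 (mod 7), Wilson confirms 7 is prime.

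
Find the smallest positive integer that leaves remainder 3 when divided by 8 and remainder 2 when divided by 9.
M = 8 × 9 = 72. M₁ = 9, y₁ ≡ 1 (mod 8). M₂ = 8, y₂ ≡ 8 (mod 9). z = 3×9×1 + 2×8×8 ≡ 11 (mod 72). The smallest positive such number is 11.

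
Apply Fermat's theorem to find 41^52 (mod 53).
By Fermat's Little Theorem, 41^{52} ≡ 1 (mod 53) since 53 is prime and gcd(41, 53) = 1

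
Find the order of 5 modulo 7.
Powers of 5 mod 7: 5^1≡5, 5^2≡4, 5^3≡6, 5^4≡2, 5^5≡3, 5^6≡1. Order = 6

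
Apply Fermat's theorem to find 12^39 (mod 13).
By Fermat: 12^{12} ≡ 1 (mod 13). 39 = 3×12 + 3. So 12^{39} ≡ 12^{3} ≡ 12 (mod 13)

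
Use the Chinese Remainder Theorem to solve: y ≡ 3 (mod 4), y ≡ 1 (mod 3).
M = 4 × 3 = 12. M₁ = 3, y₁ ≡ 3 (mod 4). M₂ = 4, y₂ ≡ 1 (mod 3). y = 3×3×3 + 1×4×1 ≡ 7 (mod 12)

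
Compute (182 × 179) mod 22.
18

(182 × 179) = 32578
32578 mod 22 = 18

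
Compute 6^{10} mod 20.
16

Using successive squaring:
Binary expansion of 10: 1010
Powers of 6 mod 20 (each is the square of the previous):
  6^1 ≡ 6 (mod 20)
  6^2 ≡ 6² = 36 ≡ 16 (mod 20)
  6^4 ≡ 16² = 256 ≡ 16 (mod 20)
  6^8 ≡ 16² = 256 ≡ 16 (mod 20)
10 = 8 + 2, so 6^10 = 6^8 × 6^2 ≡ 16 × 16 (mod 20)
Multiplying step by step:
  16 × 16 = 256 ≡ 16 (mod 20)
Result: 6^10 ≡ 16 (mod 20)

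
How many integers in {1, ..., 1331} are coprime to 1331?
1210

Prime factorization: 1331 = 11^3
Using the formula φ(n) = n × Π(1 - 1/p) for each prime factor p:
φ(1331) = 1331 × (1 - 1/11)
φ(1331) = 1210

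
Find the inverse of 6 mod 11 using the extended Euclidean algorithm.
Extended GCD: 6(2) + 11(-1) = 1. So 6^(-1) ≡ 2 ≡ 2 (mod 11). Verify: 6 × 2 = 12 ≡ 1 (mod 11)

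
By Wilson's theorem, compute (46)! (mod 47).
By Wilson's theorem, (46)! ≡ -1 ≡ 46 (mod 47)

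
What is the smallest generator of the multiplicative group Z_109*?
p - 1 = 108 has prime divisors 2, 3. h is a primitive root mod 109 iff h^(108/q) ≢ 1 (mod 109) for each such q.
h = 2: 2^54 ≡ 108, 2^36 ≡ 1 (mod 109); 2^36 ≡ 1, so not a primitive root.
h = 3: 3^54 ≡ 1, 3^36 ≡ 63 (mod 109); 3^54 ≡ 1, so not a primitive root.
h = 4: 4^54 ≡ 1, 4^36 ≡ 1 (mod 109); 4^54 ≡ 1, so not a primitive root.
h = 5: 5^54 ≡ 1, 5^36 ≡ 63 (mod 109); 5^54 ≡ 1, so not a primitive root.
h = 6: 6^54 ≡ 108, 6^36 ≡ 63 (mod 109); none is 1, so 6 has order 108 and is a primitive root.
The smallest primitive root mod 109 is g = 6.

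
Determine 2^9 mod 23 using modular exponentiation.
9 = 8 + 1 (binary 1001). Repeated squaring mod 23: 2^1 ≡ 2; 2^2 ≡ 2² = 4 ≡ 4; 2^4 ≡ 4² = 16 ≡ 16; 2^8 ≡ 16² = 256 ≡ 3. Multiply: 2^9 = 2^8 × 2^1 ≡ 3 × 2 (mod 23): 3 × 2 = 6 ≡ 6. So 2^9 ≡ 6 (mod 23).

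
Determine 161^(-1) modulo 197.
161^(-1) ≡ 93 (mod 197). Verification: 161 × 93 = 14973 ≡ 1 (mod 197)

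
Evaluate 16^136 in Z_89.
Using Fermat: 16^{88} ≡ 1 (mod 89). 136 ≡ 48 (mod 88). So 16^{136} ≡ 16^{48} ≡ 32 (mod 89)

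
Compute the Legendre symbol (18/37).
(18/37) = 18^{18} mod 37 = -1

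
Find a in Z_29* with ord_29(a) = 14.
4 has order 14 mod 29 since 4^{14} ≡ 1 (mod 29) and no smaller power works.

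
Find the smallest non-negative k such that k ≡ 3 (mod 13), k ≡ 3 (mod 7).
3

Using the Chinese Remainder Theorem:
M = product of moduli = 91
For equation 1: M_1 = 7, 7 ≡ 7 (mod 13), inverse of 7 mod 13 is 2 (check: 7 × 2 = 14 ≡ 1 (mod 13))
For equation 2: M_2 = 13, 13 ≡ 6 (mod 7), inverse of 13 mod 7 is 6 (check: 6 × 6 = 36 ≡ 1 (mod 7))
Combine: k ≡ Σ r_i×M_i×(M_i⁻¹ mod m_i) = 3×7×2 + 3×13×6 = 42 + 234 = 276
276 mod 91 = 3
k ≡ 3 (mod 91)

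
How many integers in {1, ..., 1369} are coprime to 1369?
1332

Prime factorization: 1369 = 37^2
Using the formula φ(n) = n × Π(1 - 1/p) for each prime factor p:
φ(1369) = 1369 × (1 - 1/37)
φ(1369) = 1332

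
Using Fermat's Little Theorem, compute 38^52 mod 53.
By Fermat's Little Theorem, 38^{52} ≡ 1 (mod 53) since 53 is prime and gcd(38, 53) = 1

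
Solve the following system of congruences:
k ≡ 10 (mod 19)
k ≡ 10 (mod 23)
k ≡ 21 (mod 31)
6128

Using the Chinese Remainder Theorem:
M = product of moduli = 13547
For equation 1: M_1 = 713, 713 ≡ 10 (mod 19), inverse of 713 mod 19 is 2 (check: 10 × 2 = 20 ≡ 1 (mod 19))
For equation 2: M_2 = 589, 589 ≡ 14 (mod 23), inverse of 589 mod 23 is 5 (check: 14 × 5 = 70 ≡ 1 (mod 23))
For equation 3: M_3 = 437, 437 ≡ 3 (mod 31), inverse of 437 mod 31 is 21 (check: 3 × 21 = 63 ≡ 1 (mod 31))
Combine: k ≡ Σ r_i×M_i×(M_i⁻¹ mod m_i) = 10×713×2 + 10×589×5 + 21×437×21 = 14260 + 29450 + 192717 = 236427
236427 mod 13547 = 6128
k ≡ 6128 (mod 13547)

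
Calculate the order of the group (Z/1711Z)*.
1624

Prime factorization: 1711 = 29 × 59
Using the formula φ(n) = n × Π(1 - 1/p) for each prime factor p:
φ(1711) = 1711 × (1 - 1/29) × (1 - 1/59)
φ(1711) = 1624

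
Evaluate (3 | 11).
(3/11) = 3^{5} mod 11 = 1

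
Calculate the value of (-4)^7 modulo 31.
(-4) ≡ 27 (mod 31). 7 = 4 + 2 + 1 (binary 111). Repeated squaring mod 31: 27^1 ≡ 27; 27^2 ≡ 27² = 729 ≡ 16; 27^4 ≡ 16² = 256 ≡ 8. Multiply: (-4)^7 ≡ 27^4 × 27^2 × 27^1 ≡ 8 × 16 × 27 (mod 31): 8 × 16 = 128 ≡ 4; 4 × 27 = 108 ≡ 15. So (-4)^7 ≡ 15 (mod 31).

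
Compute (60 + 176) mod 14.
12

(60 + 176) = 236
236 mod 14 = 12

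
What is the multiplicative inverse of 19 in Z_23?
19^(-1) ≡ 17 (mod 23). Verification: 19 × 17 = 323 ≡ 1 (mod 23)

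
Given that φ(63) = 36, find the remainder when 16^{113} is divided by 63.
By Euler: 16^{36} ≡ 1 (mod 63) since gcd(16, 63) = 1. 113 = 3×36 + 5. So 16^{113} ≡ 16^{5} ≡ 4 (mod 63)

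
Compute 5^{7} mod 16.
13

Using successive squaring:
Binary expansion of 7: 111
Powers of 5 mod 16 (each is the square of the previous):
  5^1 ≡ 5 (mod 16)
  5^2 ≡ 5² = 25 ≡ 9 (mod 16)
  5^4 ≡ 9² = 81 ≡ 1 (mod 16)
7 = 4 + 2 + 1, so 5^7 = 5^4 × 5^2 × 5^1 ≡ 1 × 9 × 5 (mod 16)
Multiplying step by step:
  1 × 9 = 9 ≡ 9 (mod 16)
  9 × 5 = 45 ≡ 13 (mod 16)
Result: 5^7 ≡ 13 (mod 16)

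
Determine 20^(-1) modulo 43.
20^(-1) ≡ 28 (mod 43). Verification: 20 × 28 = 560 ≡ 1 (mod 43)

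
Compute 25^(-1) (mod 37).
25^(-1) ≡ 3 (mod 37). Verification: 25 × 3 = 75 ≡ 1 (mod 37)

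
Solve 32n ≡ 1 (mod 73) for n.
16

Using Extended Euclidean Algorithm:
gcd(32, 73) = 1
Bezout coefficients: 32 × 16 + 73 × -7 = 1
So 32 × 16 ≡ 1 (mod 73)
The inverse is 16 mod 73 = 16
Verification: 32 × 16 = 512 = 7 × 73 + 1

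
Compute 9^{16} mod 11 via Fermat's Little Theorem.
9

By Fermat's Little Theorem, a^(p-1) ≡ 1 (mod p) for prime p and gcd(a, p) = 1
Here p = 11, so 9^10 ≡ 1 (mod 11)
We can reduce the exponent: 16 mod 10 = 6
So 9^16 ≡ 9^6 (mod 11)
Computing: 9^6 mod 11 = 9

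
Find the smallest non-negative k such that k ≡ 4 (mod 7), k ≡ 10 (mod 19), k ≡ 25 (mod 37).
3392

Using the Chinese Remainder Theorem:
M = product of moduli = 4921
For equation 1: M_1 = 703, 703 ≡ 3 (mod 7), inverse of 703 mod 7 is 5 (check: 3 × 5 = 15 ≡ 1 (mod 7))
For equation 2: M_2 = 259, 259 ≡ 12 (mod 19), inverse of 259 mod 19 is 8 (check: 12 × 8 = 96 ≡ 1 (mod 19))
For equation 3: M_3 = 133, 133 ≡ 22 (mod 37), inverse of 133 mod 37 is 32 (check: 22 × 32 = 704 ≡ 1 (mod 37))
Combine: k ≡ Σ r_i×M_i×(M_i⁻¹ mod m_i) = 4×703×5 + 10×259×8 + 25×133×32 = 14060 + 20720 + 106400 = 141180
141180 mod 4921 = 3392
k ≡ 3392 (mod 4921)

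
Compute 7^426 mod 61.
Using Fermat: 7^{60} ≡ 1 (mod 61). 426 ≡ 6 (mod 60). So 7^{426} ≡ 7^{6} ≡ 41 (mod 61)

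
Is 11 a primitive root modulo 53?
No

To verify, check if 11^(52/q) ≢ 1 (mod 53) for each prime divisor q of 52
Divisors of 52 = 52: [1, 2, 4, 13, 26, 52]
  11^(52/2) = 11^26 ≡ 1 (mod 53)
  11^(52/13) = 11^4 ≡ 13 (mod 53)
Conclusion: 11 is not a primitive root modulo 53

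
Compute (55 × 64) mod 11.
0

(55 × 64) = 3520
3520 mod 11 = 0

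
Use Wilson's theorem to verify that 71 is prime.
(70)! mod 71 = 70. Since this equals -1 (mod 71), Wilson confirms 71 is prime.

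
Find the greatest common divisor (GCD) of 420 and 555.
15

Using the Euclidean algorithm:
420 = 0 × 555 + 420
555 = 1 × 420 + 135
420 = 3 × 135 + 15
135 = 9 × 15 + 0

GCD(420, 555) = 15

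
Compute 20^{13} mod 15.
5

Using successive squaring:
Binary expansion of 13: 1101
Powers of 20 mod 15 (each is the square of the previous):
  20^1 ≡ 5 (mod 15)
  20^2 ≡ 5² = 25 ≡ 10 (mod 15)
  20^4 ≡ 10² = 100 ≡ 10 (mod 15)
  20^8 ≡ 10² = 100 ≡ 10 (mod 15)
13 = 8 + 4 + 1, so 20^13 = 20^8 × 20^4 × 20^1 ≡ 10 × 10 × 5 (mod 15)
Multiplying step by step:
  10 × 10 = 100 ≡ 10 (mod 15)
  10 × 5 = 50 ≡ 5 (mod 15)
Result: 20^13 ≡ 5 (mod 15)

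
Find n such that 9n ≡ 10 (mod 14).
12

Since gcd(9, 14) = 1 divides 10, a solution exists.
Multiply both sides by the inverse of 9 mod 14:
  9^(-1) mod 14 = 11
  x ≡ 11 × 10 ≡ 110 ≡ 12 (mod 14)
Verification: 9 × 12 = 108 = 7 × 14 + 10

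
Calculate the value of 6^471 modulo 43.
Using Fermat: 6^{42} ≡ 1 (mod 43). 471 ≡ 9 (mod 42). So 6^{471} ≡ 6^{9} ≡ 1 (mod 43)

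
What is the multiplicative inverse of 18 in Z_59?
23

Using Extended Euclidean Algorithm:
gcd(18, 59) = 1
Bezout coefficients: 18 × 23 + 59 × -7 = 1
So 18 × 23 ≡ 1 (mod 59)
The inverse is 23 mod 59 = 23
Verification: 18 × 23 = 414 = 7 × 59 + 1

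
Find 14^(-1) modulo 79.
17

Using Extended Euclidean Algorithm:
gcd(14, 79) = 1
Bezout coefficients: 14 × 17 + 79 × -3 = 1
So 14 × 17 ≡ 1 (mod 79)
The inverse is 17 mod 79 = 17
Verification: 14 × 17 = 238 = 3 × 79 + 1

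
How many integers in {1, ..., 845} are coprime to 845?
624

Prime factorization: 845 = 5 × 13^2
Using the formula φ(n) = n × Π(1 - 1/p) for each prime factor p:
φ(845) = 845 × (1 - 1/5) × (1 - 1/13)
φ(845) = 624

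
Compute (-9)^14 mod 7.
Using Fermat: (-9)^{6} ≡ 1 (mod 7). 14 ≡ 2 (mod 6). So (-9)^{14} ≡ (-9)^{2} ≡ 4 (mod 7)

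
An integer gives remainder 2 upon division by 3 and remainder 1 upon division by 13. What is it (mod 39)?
M = 3 × 13 = 39. M₁ = 13, y₁ ≡ 1 (mod 3). M₂ = 3, y₂ ≡ 9 (mod 13). x = 2×13×1 + 1×3×9 ≡ 14 (mod 39). The smallest positive such number is 14.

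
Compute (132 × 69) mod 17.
13

(132 × 69) = 9108
9108 mod 17 = 13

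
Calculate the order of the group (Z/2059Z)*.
1960

Prime factorization: 2059 = 29 × 71
Using the formula φ(n) = n × Π(1 - 1/p) for each prime factor p:
φ(2059) = 2059 × (1 - 1/29) × (1 - 1/71)
φ(2059) = 1960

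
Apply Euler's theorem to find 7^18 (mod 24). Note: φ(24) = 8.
By Euler: 7^{8} ≡ 1 (mod 24) since gcd(7, 24) = 1. 18 = 2×8 + 2. So 7^{18} ≡ 7^{2} ≡ 1 (mod 24)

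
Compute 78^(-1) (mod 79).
78^(-1) ≡ 78 (mod 79). Verification: 78 × 78 = 6084 ≡ 1 (mod 79)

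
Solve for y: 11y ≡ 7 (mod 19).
11

Since gcd(11, 19) = 1 divides 7, a solution exists.
Multiply both sides by the inverse of 11 mod 19:
  11^(-1) mod 19 = 7
  x ≡ 7 × 7 ≡ 49 ≡ 11 (mod 19)
Verification: 11 × 11 = 121 = 6 × 19 + 7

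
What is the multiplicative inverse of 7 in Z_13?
7^(-1) ≡ 2 (mod 13). Verification: 7 × 2 = 14 ≡ 1 (mod 13)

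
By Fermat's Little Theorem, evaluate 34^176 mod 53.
By Fermat: 34^{52} ≡ 1 (mod 53). 176 = 3×52 + 20. So 34^{176} ≡ 34^{20} ≡ 15 (mod 53)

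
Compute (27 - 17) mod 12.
10

(27 - 17) = 10
10 mod 12 = 10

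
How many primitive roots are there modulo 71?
24

The number of primitive roots modulo p is φ(p-1) = φ(70)
φ(70) = 24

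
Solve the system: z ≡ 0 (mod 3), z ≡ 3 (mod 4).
M = 3 × 4 = 12. M₁ = 4, y₁ ≡ 1 (mod 3). M₂ = 3, y₂ ≡ 3 (mod 4). z = 0×4×1 + 3×3×3 ≡ 3 (mod 12)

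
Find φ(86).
42

Prime factorization: 86 = 2 × 43
Using the formula φ(n) = n × Π(1 - 1/p) for each prime factor p:
φ(86) = 86 × (1 - 1/2) × (1 - 1/43)
φ(86) = 42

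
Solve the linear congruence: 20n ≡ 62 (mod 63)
22

Since gcd(20, 63) = 1 divides 62, a solution exists.
Multiply both sides by the inverse of 20 mod 63:
  20^(-1) mod 63 = 41
  x ≡ 41 × 62 ≡ 2542 ≡ 22 (mod 63)
Verification: 20 × 22 = 440 = 6 × 63 + 62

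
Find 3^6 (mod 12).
6 = 4 + 2 (binary 110). Repeated squaring mod 12: 3^1 ≡ 3; 3^2 ≡ 3² = 9 ≡ 9; 3^4 ≡ 9² = 81 ≡ 9. Multiply: 3^6 = 3^4 × 3^2 ≡ 9 × 9 (mod 12): 9 × 9 = 81 ≡ 9. So 3^6 ≡ 9 (mod 12).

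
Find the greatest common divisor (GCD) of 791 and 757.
1

Using the Euclidean algorithm:
791 = 1 × 757 + 34
757 = 22 × 34 + 9
34 = 3 × 9 + 7
9 = 1 × 7 + 2
7 = 3 × 2 + 1
2 = 2 × 1 + 0

GCD(791, 757) = 1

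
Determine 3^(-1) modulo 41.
3^(-1) ≡ 14 (mod 41). Verification: 3 × 14 = 42 ≡ 1 (mod 41)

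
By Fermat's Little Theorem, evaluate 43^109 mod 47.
By Fermat: 43^{46} ≡ 1 (mod 47). 109 = 2×46 + 17. So 43^{109} ≡ 43^{17} ≡ 20 (mod 47)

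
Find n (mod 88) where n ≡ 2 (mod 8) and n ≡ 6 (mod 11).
M = 8 × 11 = 88. M₁ = 11, y₁ ≡ 3 (mod 8). M₂ = 8, y₂ ≡ 7 (mod 11). n = 2×11×3 + 6×8×7 ≡ 50 (mod 88)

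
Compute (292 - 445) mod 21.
15

(292 - 445) = -153
-153 mod 21 = 15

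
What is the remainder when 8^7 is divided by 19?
7 = 4 + 2 + 1 (binary 111). Repeated squaring mod 19: 8^1 ≡ 8; 8^2 ≡ 8² = 64 ≡ 7; 8^4 ≡ 7² = 49 ≡ 11. Multiply: 8^7 = 8^4 × 8^2 × 8^1 ≡ 11 × 7 × 8 (mod 19): 11 × 7 = 77 ≡ 1; 1 × 8 = 8 ≡ 8. So 8^7 ≡ 8 (mod 19).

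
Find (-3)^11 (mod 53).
Using repeated squaring. (-3) ≡ 50 (mod 53). 11 = 8 + 2 + 1 (binary 1011). Repeated squaring mod 53: 50^1 ≡ 50; 50^2 ≡ 50² = 2500 ≡ 9; 50^4 ≡ 9² = 81 ≡ 28; 50^8 ≡ 28² = 784 ≡ 42. Multiply: (-3)^11 ≡ 50^8 × 50^2 × 50^1 ≡ 42 × 9 × 50 (mod 53): 42 × 9 = 378 ≡ 7; 7 × 50 = 350 ≡ 32. So (-3)^11 ≡ 32 (mod 53).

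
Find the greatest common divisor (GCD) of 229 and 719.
1

Using the Euclidean algorithm:
229 = 0 × 719 + 229
719 = 3 × 229 + 32
229 = 7 × 32 + 5
32 = 6 × 5 + 2
5 = 2 × 2 + 1
2 = 2 × 1 + 0

GCD(229, 719) = 1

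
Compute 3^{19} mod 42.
3

Using successive squaring:
Binary expansion of 19: 10011
Powers of 3 mod 42 (each is the square of the previous):
  3^1 ≡ 3 (mod 42)
  3^2 ≡ 3² = 9 ≡ 9 (mod 42)
  3^4 ≡ 9² = 81 ≡ 39 (mod 42)
  3^8 ≡ 39² = 1521 ≡ 9 (mod 42)
  3^16 ≡ 9² = 81 ≡ 39 (mod 42)
19 = 16 + 2 + 1, so 3^19 = 3^16 × 3^2 × 3^1 ≡ 39 × 9 × 3 (mod 42)
Multiplying step by step:
  39 × 9 = 351 ≡ 15 (mod 42)
  15 × 3 = 45 ≡ 3 (mod 42)
Result: 3^19 ≡ 3 (mod 42)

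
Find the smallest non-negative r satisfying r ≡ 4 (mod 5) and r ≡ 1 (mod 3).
M = 5 × 3 = 15. M₁ = 3, y₁ ≡ 2 (mod 5). M₂ = 5, y₂ ≡ 2 (mod 3). r = 4×3×2 + 1×5×2 ≡ 4 (mod 15)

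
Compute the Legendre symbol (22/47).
(22/47) = 22^{23} mod 47 = -1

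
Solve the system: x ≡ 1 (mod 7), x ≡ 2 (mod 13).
M = 7 × 13 = 91. M₁ = 13, y₁ ≡ 6 (mod 7). M₂ = 7, y₂ ≡ 2 (mod 13). x = 1×13×6 + 2×7×2 ≡ 15 (mod 91)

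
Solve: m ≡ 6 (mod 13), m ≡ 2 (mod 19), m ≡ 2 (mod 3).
M = 13 × 19 × 3 = 741. M₁ = 57, y₁ ≡ 8 (mod 13). M₂ = 39, y₂ ≡ 1 (mod 19). M₃ = 247, y₃ ≡ 1 (mod 3). m = 6×57×8 + 2×39×1 + 2×247×1 ≡ 344 (mod 741)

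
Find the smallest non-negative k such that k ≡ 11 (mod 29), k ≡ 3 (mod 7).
185

Using the Chinese Remainder Theorem:
M = product of moduli = 203
For equation 1: M_1 = 7, 7 ≡ 7 (mod 29), inverse of 7 mod 29 is 25 (check: 7 × 25 = 175 ≡ 1 (mod 29))
For equation 2: M_2 = 29, 29 ≡ 1 (mod 7), inverse of 29 mod 7 is 1 (check: 1 × 1 = 1 ≡ 1 (mod 7))
Combine: k ≡ Σ r_i×M_i×(M_i⁻¹ mod m_i) = 11×7×25 + 3×29×1 = 1925 + 87 = 2012
2012 mod 203 = 185
k ≡ 185 (mod 203)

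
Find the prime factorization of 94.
2 × 47

Divide by primes starting from smallest:
94 ÷ 2 = 47
47 ÷ 47 = 1

94 = 2 × 47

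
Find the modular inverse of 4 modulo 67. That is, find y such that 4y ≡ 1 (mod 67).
17

Using Extended Euclidean Algorithm:
gcd(4, 67) = 1
Bezout coefficients: 4 × 17 + 67 × -1 = 1
So 4 × 17 ≡ 1 (mod 67)
The inverse is 17 mod 67 = 17
Verification: 4 × 17 = 68 = 1 × 67 + 1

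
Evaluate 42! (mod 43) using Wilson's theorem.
By Wilson's theorem, (42)! ≡ -1 ≡ 42 (mod 43)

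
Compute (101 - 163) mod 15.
13

(101 - 163) = -62
-62 mod 15 = 13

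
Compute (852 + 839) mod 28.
11

(852 + 839) = 1691
1691 mod 28 = 11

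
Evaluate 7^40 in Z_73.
Using repeated squaring. 40 = 32 + 8 (binary 101000). Repeated squaring mod 73: 7^1 ≡ 7; 7^2 ≡ 7² = 49 ≡ 49; 7^4 ≡ 49² = 2401 ≡ 65; 7^8 ≡ 65² = 4225 ≡ 64; 7^16 ≡ 64² = 4096 ≡ 8; 7^32 ≡ 8² = 64 ≡ 64. Multiply: 7^40 = 7^32 × 7^8 ≡ 64 × 64 (mod 73): 64 × 64 = 4096 ≡ 8. So 7^40 ≡ 8 (mod 73).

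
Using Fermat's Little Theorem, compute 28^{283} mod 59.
27

By Fermat's Little Theorem, a^(p-1) ≡ 1 (mod p) for prime p and gcd(a, p) = 1
Here p = 59, so 28^58 ≡ 1 (mod 59)
We can reduce the exponent: 283 mod 58 = 51
So 28^283 ≡ 28^51 (mod 59)
Computing: 28^51 mod 59 = 27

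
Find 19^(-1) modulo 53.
14

Using Extended Euclidean Algorithm:
gcd(19, 53) = 1
Bezout coefficients: 19 × 14 + 53 × -5 = 1
So 19 × 14 ≡ 1 (mod 53)
The inverse is 14 mod 53 = 14
Verification: 19 × 14 = 266 = 5 × 53 + 1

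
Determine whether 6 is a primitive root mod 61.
p - 1 = 60 has prime divisors 2, 3, 5. Check 6^(60/q) mod 61 for each: 6^(60/2) = 6^30 ≡ 60, 6^(60/3) = 6^20 ≡ 47, 6^(60/5) = 6^12 ≡ 20 (mod 61). None of these is 1, so 6 has order 60 = φ(61), so it is a primitive root mod 61.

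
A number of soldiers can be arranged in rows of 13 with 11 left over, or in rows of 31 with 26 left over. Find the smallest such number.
M = 13 × 31 = 403. M₁ = 31, y₁ ≡ 8 (mod 13). M₂ = 13, y₂ ≡ 12 (mod 31). n = 11×31×8 + 26×13×12 ≡ 336 (mod 403). The smallest positive such number is 336.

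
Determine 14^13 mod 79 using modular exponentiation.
Using repeated squaring. 13 = 8 + 4 + 1 (binary 1101). Repeated squaring mod 79: 14^1 ≡ 14; 14^2 ≡ 14² = 196 ≡ 38; 14^4 ≡ 38² = 1444 ≡ 22; 14^8 ≡ 22² = 484 ≡ 10. Multiply: 14^13 = 14^8 × 14^4 × 14^1 ≡ 10 × 22 × 14 (mod 79): 10 × 22 = 220 ≡ 62; 62 × 14 = 868 ≡ 78. So 14^13 ≡ 78 (mod 79).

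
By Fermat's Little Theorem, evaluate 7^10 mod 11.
By Fermat's Little Theorem, 7^{10} ≡ 1 (mod 11) since 11 is prime and gcd(7, 11) = 1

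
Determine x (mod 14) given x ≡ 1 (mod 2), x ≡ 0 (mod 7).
7

Using the Chinese Remainder Theorem:
M = product of moduli = 14
For equation 1: M_1 = 7, 7 ≡ 1 (mod 2), inverse of 7 mod 2 is 1 (check: 1 × 1 = 1 ≡ 1 (mod 2))
For equation 2: M_2 = 2, 2 ≡ 2 (mod 7), inverse of 2 mod 7 is 4 (check: 2 × 4 = 8 ≡ 1 (mod 7))
Combine: x ≡ Σ r_i×M_i×(M_i⁻¹ mod m_i) = 1×7×1 + 0×2×4 = 7 + 0 = 7
7 mod 14 = 7
x ≡ 7 (mod 14)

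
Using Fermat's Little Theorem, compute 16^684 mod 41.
By Fermat: 16^{40} ≡ 1 (mod 41). 684 ≡ 4 (mod 40). So 16^{684} ≡ 16^{4} ≡ 18 (mod 41)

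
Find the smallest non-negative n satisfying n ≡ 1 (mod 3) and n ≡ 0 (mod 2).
M = 3 × 2 = 6. M₁ = 2, y₁ ≡ 2 (mod 3). M₂ = 3, y₂ ≡ 1 (mod 2). n = 1×2×2 + 0×3×1 ≡ 4 (mod 6)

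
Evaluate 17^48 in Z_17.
Using repeated squaring. 17 ≡ 0 (mod 17). 48 = 32 + 16 (binary 110000). Repeated squaring mod 17: 0^1 ≡ 0; 0^2 ≡ 0² = 0 ≡ 0; 0^4 ≡ 0² = 0 ≡ 0; 0^8 ≡ 0² = 0 ≡ 0; 0^16 ≡ 0² = 0 ≡ 0; 0^32 ≡ 0² = 0 ≡ 0. Multiply: 17^48 ≡ 0^32 × 0^16 ≡ 0 × 0 (mod 17): 0 × 0 = 0 ≡ 0. So 17^48 ≡ 0 (mod 17).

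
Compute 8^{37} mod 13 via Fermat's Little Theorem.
8

By Fermat's Little Theorem, a^(p-1) ≡ 1 (mod p) for prime p and gcd(a, p) = 1
Here p = 13, so 8^12 ≡ 1 (mod 13)
We can reduce the exponent: 37 mod 12 = 1
So 8^37 ≡ 8^1 (mod 13)
Computing: 8^1 mod 13 = 8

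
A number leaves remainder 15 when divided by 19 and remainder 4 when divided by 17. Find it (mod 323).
M = 19 × 17 = 323. M₁ = 17, y₁ ≡ 9 (mod 19). M₂ = 19, y₂ ≡ 9 (mod 17). y = 15×17×9 + 4×19×9 ≡ 72 (mod 323)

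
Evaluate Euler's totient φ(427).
360

Prime factorization: 427 = 7 × 61
Using the formula φ(n) = n × Π(1 - 1/p) for each prime factor p:
φ(427) = 427 × (1 - 1/7) × (1 - 1/61)
φ(427) = 360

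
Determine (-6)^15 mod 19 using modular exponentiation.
Using repeated squaring. (-6) ≡ 13 (mod 19). 15 = 8 + 4 + 2 + 1 (binary 1111). Repeated squaring mod 19: 13^1 ≡ 13; 13^2 ≡ 13² = 169 ≡ 17; 13^4 ≡ 17² = 289 ≡ 4; 13^8 ≡ 4² = 16 ≡ 16. Multiply: (-6)^15 ≡ 13^8 × 13^4 × 13^2 × 13^1 ≡ 16 × 4 × 17 × 13 (mod 19): 16 × 4 = 64 ≡ 7; 7 × 17 = 119 ≡ 5; 5 × 13 = 65 ≡ 8. So (-6)^15 ≡ 8 (mod 19).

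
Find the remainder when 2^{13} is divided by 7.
By Fermat: 2^{6} ≡ 1 (mod 7). 13 = 2×6 + 1. So 2^{13} ≡ 2^{1} ≡ 2 (mod 7)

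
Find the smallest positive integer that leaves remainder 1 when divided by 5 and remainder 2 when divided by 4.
M = 5 × 4 = 20. M₁ = 4, y₁ ≡ 4 (mod 5). M₂ = 5, y₂ ≡ 1 (mod 4). y = 1×4×4 + 2×5×1 ≡ 6 (mod 20). The smallest positive such number is 6.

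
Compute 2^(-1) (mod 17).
9

Using Extended Euclidean Algorithm:
gcd(2, 17) = 1
Bezout coefficients: 2 × -8 + 17 × 1 = 1
So 2 × -8 ≡ 1 (mod 17)
The inverse is -8 mod 17 = 9
Verification: 2 × 9 = 18 = 1 × 17 + 1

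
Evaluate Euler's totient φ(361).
342

Prime factorization: 361 = 19^2
Using the formula φ(n) = n × Π(1 - 1/p) for each prime factor p:
φ(361) = 361 × (1 - 1/19)
φ(361) = 342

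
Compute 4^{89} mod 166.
116

Using successive squaring:
Binary expansion of 89: 1011001
Powers of 4 mod 166 (each is the square of the previous):
  4^1 ≡ 4 (mod 166)
  4^2 ≡ 4² = 16 ≡ 16 (mod 166)
  4^4 ≡ 16² = 256 ≡ 90 (mod 166)
  4^8 ≡ 90² = 8100 ≡ 132 (mod 166)
  4^16 ≡ 132² = 17424 ≡ 160 (mod 166)
  4^32 ≡ 160² = 25600 ≡ 36 (mod 166)
  4^64 ≡ 36² = 1296 ≡ 134 (mod 166)
89 = 64 + 16 + 8 + 1, so 4^89 = 4^64 × 4^16 × 4^8 × 4^1 ≡ 134 × 160 × 132 × 4 (mod 166)
Multiplying step by step:
  134 × 160 = 21440 ≡ 26 (mod 166)
  26 × 132 = 3432 ≡ 112 (mod 166)
  112 × 4 = 448 ≡ 116 (mod 166)
Result: 4^89 ≡ 116 (mod 166)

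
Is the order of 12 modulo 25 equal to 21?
No, the actual order is 20, not 21.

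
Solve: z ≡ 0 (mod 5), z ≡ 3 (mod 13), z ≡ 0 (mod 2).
M = 5 × 13 × 2 = 130. M₁ = 26, y₁ ≡ 1 (mod 5). M₂ = 10, y₂ ≡ 4 (mod 13). M₃ = 65, y₃ ≡ 1 (mod 2). z = 0×26×1 + 3×10×4 + 0×65×1 ≡ 120 (mod 130)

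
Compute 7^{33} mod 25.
7

Using successive squaring:
Binary expansion of 33: 100001
Powers of 7 mod 25 (each is the square of the previous):
  7^1 ≡ 7 (mod 25)
  7^2 ≡ 7² = 49 ≡ 24 (mod 25)
  7^4 ≡ 24² = 576 ≡ 1 (mod 25)
  7^8 ≡ 1² = 1 ≡ 1 (mod 25)
  7^16 ≡ 1² = 1 ≡ 1 (mod 25)
  7^32 ≡ 1² = 1 ≡ 1 (mod 25)
33 = 32 + 1, so 7^33 = 7^32 × 7^1 ≡ 1 × 7 (mod 25)
Multiplying step by step:
  1 × 7 = 7 ≡ 7 (mod 25)
Result: 7^33 ≡ 7 (mod 25)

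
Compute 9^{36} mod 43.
11

Using successive squaring:
Binary expansion of 36: 100100
Powers of 9 mod 43 (each is the square of the previous):
  9^1 ≡ 9 (mod 43)
  9^2 ≡ 9² = 81 ≡ 38 (mod 43)
  9^4 ≡ 38² = 1444 ≡ 25 (mod 43)
  9^8 ≡ 25² = 625 ≡ 23 (mod 43)
  9^16 ≡ 23² = 529 ≡ 13 (mod 43)
  9^32 ≡ 13² = 169 ≡ 40 (mod 43)
36 = 32 + 4, so 9^36 = 9^32 × 9^4 ≡ 40 × 25 (mod 43)
Multiplying step by step:
  40 × 25 = 1000 ≡ 11 (mod 43)
Result: 9^36 ≡ 11 (mod 43)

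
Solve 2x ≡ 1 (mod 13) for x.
7

Using Extended Euclidean Algorithm:
gcd(2, 13) = 1
Bezout coefficients: 2 × -6 + 13 × 1 = 1
So 2 × -6 ≡ 1 (mod 13)
The inverse is -6 mod 13 = 7
Verification: 2 × 7 = 14 = 1 × 13 + 1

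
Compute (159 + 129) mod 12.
0

(159 + 129) = 288
288 mod 12 = 0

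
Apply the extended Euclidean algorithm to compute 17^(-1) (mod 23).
Extended GCD: 17(-4) + 23(3) = 1. So 17^(-1) ≡ 19 ≡ 19 (mod 23). Verify: 17 × 19 = 323 ≡ 1 (mod 23)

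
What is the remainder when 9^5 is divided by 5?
9 ≡ 4 (mod 5). 5 = 4 + 1 (binary 101). Repeated squaring mod 5: 4^1 ≡ 4; 4^2 ≡ 4² = 16 ≡ 1; 4^4 ≡ 1² = 1 ≡ 1. Multiply: 9^5 ≡ 4^4 × 4^1 ≡ 1 × 4 (mod 5): 1 × 4 = 4 ≡ 4. So 9^5 ≡ 4 (mod 5).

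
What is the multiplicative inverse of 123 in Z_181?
123^(-1) ≡ 78 (mod 181). Verification: 123 × 78 = 9594 ≡ 1 (mod 181)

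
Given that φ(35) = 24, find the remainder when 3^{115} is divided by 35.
By Euler: 3^{24} ≡ 1 (mod 35) since gcd(3, 35) = 1. 115 = 4×24 + 19. So 3^{115} ≡ 3^{19} ≡ 17 (mod 35)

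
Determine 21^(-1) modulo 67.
21^(-1) ≡ 16 (mod 67). Verification: 21 × 16 = 336 ≡ 1 (mod 67)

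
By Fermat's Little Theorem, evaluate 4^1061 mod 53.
By Fermat: 4^{52} ≡ 1 (mod 53). 1061 ≡ 21 (mod 52). So 4^{1061} ≡ 4^{21} ≡ 25 (mod 53)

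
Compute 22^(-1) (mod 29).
22^(-1) ≡ 4 (mod 29). Verification: 22 × 4 = 88 ≡ 1 (mod 29)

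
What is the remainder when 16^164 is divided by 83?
Using Fermat: 16^{82} ≡ 1 (mod 83). 164 ≡ 0 (mod 82). So 16^{164} ≡ 16^{0} ≡ 1 (mod 83)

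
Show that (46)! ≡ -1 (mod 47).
(46)! mod 47 = 46. Since this equals -1 (mod 47), Wilson confirms 47 is prime.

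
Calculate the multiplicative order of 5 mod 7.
Powers of 5 mod 7: 5^1≡5, 5^2≡4, 5^3≡6, 5^4≡2, 5^5≡3, 5^6≡1. Order = 6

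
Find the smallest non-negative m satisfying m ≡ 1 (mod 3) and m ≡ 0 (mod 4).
M = 3 × 4 = 12. M₁ = 4, y₁ ≡ 1 (mod 3). M₂ = 3, y₂ ≡ 3 (mod 4). m = 1×4×1 + 0×3×3 ≡ 4 (mod 12)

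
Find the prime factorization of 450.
2 × 3^2 × 5^2

Divide by primes starting from smallest:
450 ÷ 2 = 225
225 ÷ 3 = 75
75 ÷ 3 = 25
25 ÷ 5 = 5
5 ÷ 5 = 1

450 = 2 × 3^2 × 5^2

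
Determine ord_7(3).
Powers of 3 mod 7: 3^1≡3, 3^2≡2, 3^3≡6, 3^4≡4, 3^5≡5, 3^6≡1. Order = 6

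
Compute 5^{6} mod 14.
1

Using successive squaring:
Binary expansion of 6: 110
Powers of 5 mod 14 (each is the square of the previous):
  5^1 ≡ 5 (mod 14)
  5^2 ≡ 5² = 25 ≡ 11 (mod 14)
  5^4 ≡ 11² = 121 ≡ 9 (mod 14)
6 = 4 + 2, so 5^6 = 5^4 × 5^2 ≡ 9 × 11 (mod 14)
Multiplying step by step:
  9 × 11 = 99 ≡ 1 (mod 14)
Result: 5^6 ≡ 1 (mod 14)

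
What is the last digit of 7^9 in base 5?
7 ≡ 2 (mod 5). 9 = 8 + 1 (binary 1001). Repeated squaring mod 5: 2^1 ≡ 2; 2^2 ≡ 2² = 4 ≡ 4; 2^4 ≡ 4² = 16 ≡ 1; 2^8 ≡ 1² = 1 ≡ 1. Multiply: 7^9 ≡ 2^8 × 2^1 ≡ 1 × 2 (mod 5): 1 × 2 = 2 ≡ 2. So 7^9 ≡ 2 (mod 5).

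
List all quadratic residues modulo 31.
QRs mod 31: {1, 2, 4, 5, 7, 8, 9, 10, 14, 16, 18, 19, 20, 25, 28}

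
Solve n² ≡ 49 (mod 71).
The square roots of 49 mod 71 are 64 and 7. Verify: 64² = 4096 ≡ 49 (mod 71)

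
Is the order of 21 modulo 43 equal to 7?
Yes, ord_43(21) = 7.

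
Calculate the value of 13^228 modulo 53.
Using Fermat: 13^{52} ≡ 1 (mod 53). 228 ≡ 20 (mod 52). So 13^{228} ≡ 13^{20} ≡ 15 (mod 53)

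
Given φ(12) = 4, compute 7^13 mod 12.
By Euler: 7^{4} ≡ 1 (mod 12) since gcd(7, 12) = 1. 13 = 3×4 + 1. So 7^{13} ≡ 7^{1} ≡ 7 (mod 12)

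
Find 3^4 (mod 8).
4 = 4 (binary 100). Repeated squaring mod 8: 3^1 ≡ 3; 3^2 ≡ 3² = 9 ≡ 1; 3^4 ≡ 1² = 1 ≡ 1. So 3^4 ≡ 1 (mod 8).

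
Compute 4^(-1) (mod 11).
3

Using Extended Euclidean Algorithm:
gcd(4, 11) = 1
Bezout coefficients: 4 × 3 + 11 × -1 = 1
So 4 × 3 ≡ 1 (mod 11)
The inverse is 3 mod 11 = 3
Verification: 4 × 3 = 12 = 1 × 11 + 1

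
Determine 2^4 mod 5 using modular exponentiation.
4 = 4 (binary 100). Repeated squaring mod 5: 2^1 ≡ 2; 2^2 ≡ 2² = 4 ≡ 4; 2^4 ≡ 4² = 16 ≡ 1. So 2^4 ≡ 1 (mod 5).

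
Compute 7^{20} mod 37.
12

Using successive squaring:
Binary expansion of 20: 10100
Powers of 7 mod 37 (each is the square of the previous):
  7^1 ≡ 7 (mod 37)
  7^2 ≡ 7² = 49 ≡ 12 (mod 37)
  7^4 ≡ 12² = 144 ≡ 33 (mod 37)
  7^8 ≡ 33² = 1089 ≡ 16 (mod 37)
  7^16 ≡ 16² = 256 ≡ 34 (mod 37)
20 = 16 + 4, so 7^20 = 7^16 × 7^4 ≡ 34 × 33 (mod 37)
Multiplying step by step:
  34 × 33 = 1122 ≡ 12 (mod 37)
Result: 7^20 ≡ 12 (mod 37)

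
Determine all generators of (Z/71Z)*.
Primitive roots mod 71: {7, 11, 13, 21, 22, 28, 31, 33, 35, 42, 44, 47, 52, 53, 55, 56, 59, 61, 62, 63, 65, 67, 68, 69}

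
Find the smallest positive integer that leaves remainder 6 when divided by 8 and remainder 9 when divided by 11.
M = 8 × 11 = 88. M₁ = 11, y₁ ≡ 3 (mod 8). M₂ = 8, y₂ ≡ 7 (mod 11). y = 6×11×3 + 9×8×7 ≡ 86 (mod 88). The smallest positive such number is 86.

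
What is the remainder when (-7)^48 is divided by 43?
Using Fermat: (-7)^{42} ≡ 1 (mod 43). 48 ≡ 6 (mod 42). So (-7)^{48} ≡ (-7)^{6} ≡ 1 (mod 43)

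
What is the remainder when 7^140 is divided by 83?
Using Fermat: 7^{82} ≡ 1 (mod 83). 140 ≡ 58 (mod 82). So 7^{140} ≡ 7^{58} ≡ 25 (mod 83)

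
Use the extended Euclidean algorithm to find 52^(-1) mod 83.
Extended GCD: 52(8) + 83(-5) = 1. So 52^(-1) ≡ 8 ≡ 8 (mod 83). Verify: 52 × 8 = 416 ≡ 1 (mod 83)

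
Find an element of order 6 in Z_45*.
4 has order 6 mod 45 since 4^{6} ≡ 1 (mod 45) and no smaller power works.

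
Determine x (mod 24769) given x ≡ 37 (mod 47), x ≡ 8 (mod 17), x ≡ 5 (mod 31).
5771

Using the Chinese Remainder Theorem:
M = product of moduli = 24769
For equation 1: M_1 = 527, 527 ≡ 10 (mod 47), inverse of 527 mod 47 is 33 (check: 10 × 33 = 330 ≡ 1 (mod 47))
For equation 2: M_2 = 1457, 1457 ≡ 12 (mod 17), inverse of 1457 mod 17 is 10 (check: 12 × 10 = 120 ≡ 1 (mod 17))
For equation 3: M_3 = 799, 799 ≡ 24 (mod 31), inverse of 799 mod 31 is 22 (check: 24 × 22 = 528 ≡ 1 (mod 31))
Combine: x ≡ Σ r_i×M_i×(M_i⁻¹ mod m_i) = 37×527×33 + 8×1457×10 + 5×799×22 = 643467 + 116560 + 87890 = 847917
847917 mod 24769 = 5771
x ≡ 5771 (mod 24769)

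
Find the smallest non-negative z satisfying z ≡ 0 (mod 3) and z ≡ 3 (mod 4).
M = 3 × 4 = 12. M₁ = 4, y₁ ≡ 1 (mod 3). M₂ = 3, y₂ ≡ 3 (mod 4). z = 0×4×1 + 3×3×3 ≡ 3 (mod 12)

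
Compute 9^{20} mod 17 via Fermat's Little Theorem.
16

By Fermat's Little Theorem, a^(p-1) ≡ 1 (mod p) for prime p and gcd(a, p) = 1
Here p = 17, so 9^16 ≡ 1 (mod 17)
We can reduce the exponent: 20 mod 16 = 4
So 9^20 ≡ 9^4 (mod 17)
Computing: 9^4 mod 17 = 16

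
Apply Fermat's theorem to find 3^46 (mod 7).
By Fermat: 3^{6} ≡ 1 (mod 7). 46 = 7×6 + 4. So 3^{46} ≡ 3^{4} ≡ 4 (mod 7)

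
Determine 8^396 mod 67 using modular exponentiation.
Using Fermat: 8^{66} ≡ 1 (mod 67). 396 ≡ 0 (mod 66). So 8^{396} ≡ 8^{0} ≡ 1 (mod 67)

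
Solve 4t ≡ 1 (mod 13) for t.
10

Using Extended Euclidean Algorithm:
gcd(4, 13) = 1
Bezout coefficients: 4 × -3 + 13 × 1 = 1
So 4 × -3 ≡ 1 (mod 13)
The inverse is -3 mod 13 = 10
Verification: 4 × 10 = 40 = 3 × 13 + 1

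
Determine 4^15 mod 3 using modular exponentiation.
Using Fermat: 4^{2} ≡ 1 (mod 3). 15 ≡ 1 (mod 2). So 4^{15} ≡ 4^{1} ≡ 1 (mod 3)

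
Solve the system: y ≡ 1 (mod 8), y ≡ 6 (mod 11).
M = 8 × 11 = 88. M₁ = 11, y₁ ≡ 3 (mod 8). M₂ = 8, y₂ ≡ 7 (mod 11). y = 1×11×3 + 6×8×7 ≡ 17 (mod 88)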